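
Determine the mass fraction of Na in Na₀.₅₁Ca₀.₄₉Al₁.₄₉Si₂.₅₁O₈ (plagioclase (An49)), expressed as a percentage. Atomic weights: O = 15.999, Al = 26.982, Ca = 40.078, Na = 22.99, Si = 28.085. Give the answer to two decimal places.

M(Na₀.₅₁Ca₀.₄₉Al₁.₄₉Si₂.₅₁O₈) = 270.052 g/mol.
Na contributes 0.51 × 22.99 = 11.725 g per mole.
11.725/270.052 = 0.0434 → 4.34%.

4.34 mass %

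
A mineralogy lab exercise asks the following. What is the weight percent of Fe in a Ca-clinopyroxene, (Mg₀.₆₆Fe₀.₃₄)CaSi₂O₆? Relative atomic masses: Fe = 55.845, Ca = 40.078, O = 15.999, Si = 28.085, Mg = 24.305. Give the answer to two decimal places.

8.35 weight percent

Molar mass of (Mg₀.₆₆Fe₀.₃₄)CaSi₂O₆: 0.66×24.305 + 0.34×55.845 + 1×40.078 + 2×28.085 + 6×15.999 = 227.271 g/mol.
Mass of Fe per formula unit: 0.34 × 55.845 = 18.987 g.
Weight fraction Fe = 18.987 / 227.271 = 0.0835.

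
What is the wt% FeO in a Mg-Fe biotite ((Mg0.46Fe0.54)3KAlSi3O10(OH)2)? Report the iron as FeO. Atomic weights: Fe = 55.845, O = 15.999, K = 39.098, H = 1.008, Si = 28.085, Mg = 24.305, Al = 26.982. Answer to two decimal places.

Molar mass of (Mg0.46Fe0.54)3KAlSi3O10(OH)2 = 1.38*24.305 + 1.62*55.845 + 1*39.098 + 1*26.982 + 3*28.085 + 12*15.999 + 2*1.008 = 468.349 g/mol.
Each formula unit contains 1.62 Fe, equivalent to 1.62/1 = 1.6200 mol FeO.
M(FeO) = 1×55.845 + 1×15.999 = 71.844 g/mol.
Mass of FeO per formula unit = 1.6200 × 71.844 = 116.387 g.
FeO wt% = 116.387 / 468.349 × 100 = 24.85%.

24.85 wt%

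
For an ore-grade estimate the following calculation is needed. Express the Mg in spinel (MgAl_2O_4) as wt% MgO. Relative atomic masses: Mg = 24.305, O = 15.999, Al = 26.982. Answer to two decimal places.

Formula mass = 142.265 g/mol.
1 Mg → 1.0000 mol MgO per formula unit; M(MgO) = 40.304, so MgO mass = 40.304 g.
40.304/142.265 × 100 = 28.33 wt%.

28.33 wt%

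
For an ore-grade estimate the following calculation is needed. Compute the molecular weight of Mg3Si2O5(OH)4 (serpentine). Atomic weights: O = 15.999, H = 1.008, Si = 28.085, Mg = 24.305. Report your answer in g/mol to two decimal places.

The formula mass is the sum 3(24.305) + 2(28.085) + 9(15.999) + 4(1.008).

277.11 g/mol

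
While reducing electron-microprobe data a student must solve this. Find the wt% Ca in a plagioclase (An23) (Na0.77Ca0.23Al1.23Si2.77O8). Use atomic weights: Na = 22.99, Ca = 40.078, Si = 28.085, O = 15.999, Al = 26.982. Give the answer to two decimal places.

3.47 wt%

Formula mass = 0.77·22.99 + 0.23·40.078 + 1.23·26.982 + 2.77·28.085 + 8·15.999 = 265.896 g/mol, of which 9.218 g is Ca.
So Ca makes up 9.218/265.896 = 0.0347 of the mass, i.e. 3.47%.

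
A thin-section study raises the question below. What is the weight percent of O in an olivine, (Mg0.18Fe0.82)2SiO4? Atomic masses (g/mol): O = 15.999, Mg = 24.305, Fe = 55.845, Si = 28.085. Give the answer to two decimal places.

33.26 wt%

M((Mg0.18Fe0.82)2SiO4) = 192.417 g/mol.
O contributes 4 × 15.999 = 63.996 g per mole.
63.996/192.417 = 0.3326 → 33.26%.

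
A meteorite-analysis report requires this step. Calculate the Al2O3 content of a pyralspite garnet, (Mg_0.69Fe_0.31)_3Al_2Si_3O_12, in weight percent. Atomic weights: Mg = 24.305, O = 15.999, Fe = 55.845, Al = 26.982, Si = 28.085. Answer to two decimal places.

M((Mg_0.69Fe_0.31)_3Al_2Si_3O_12) = 432.454 g/mol; M(Al2O3) = 101.961 g/mol.
Moles Al2O3 per formula unit = 2 Al ÷ 2 = 1.0000.
Al2O3 fraction = (1.0000 × 101.961) / 432.454 = 101.961/432.454 = 0.2358.

23.58 wt%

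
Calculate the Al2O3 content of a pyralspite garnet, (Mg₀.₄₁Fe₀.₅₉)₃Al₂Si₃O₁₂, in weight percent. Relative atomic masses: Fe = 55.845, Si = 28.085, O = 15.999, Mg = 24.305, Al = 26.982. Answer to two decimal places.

Molar mass of (Mg₀.₄₁Fe₀.₅₉)₃Al₂Si₃O₁₂ = 1.23*24.305 + 1.77*55.845 + 2*26.982 + 3*28.085 + 12*15.999 = 458.948 g/mol.
Each formula unit contains 2 Al, equivalent to 2/2 = 1.0000 mol Al2O3.
M(Al2O3) = 2×26.982 + 3×15.999 = 101.961 g/mol.
Mass of Al2O3 per formula unit = 1.0000 × 101.961 = 101.961 g.
Al2O3 wt% = 101.961 / 458.948 × 100 = 22.22%.

22.22 wt%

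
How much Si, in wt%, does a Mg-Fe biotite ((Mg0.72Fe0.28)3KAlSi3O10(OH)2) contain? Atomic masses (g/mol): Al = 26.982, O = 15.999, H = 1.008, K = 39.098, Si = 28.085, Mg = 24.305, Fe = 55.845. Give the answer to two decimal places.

M((Mg0.72Fe0.28)3KAlSi3O10(OH)2) = 443.748 g/mol.
Si contributes 3 × 28.085 = 84.255 g per mole.
84.255/443.748 = 0.1899 → 18.99%.

18.99 wt%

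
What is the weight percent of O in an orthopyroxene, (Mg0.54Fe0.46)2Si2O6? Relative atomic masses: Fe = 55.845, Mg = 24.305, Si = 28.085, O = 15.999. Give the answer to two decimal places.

41.77 mass %

Formula mass = 1.08*24.305 + 0.92*55.845 + 2*28.085 + 6*15.999 = 229.791 g/mol, of which 95.994 g is O.
So O makes up 95.994/229.791 = 0.4177 of the mass, i.e. 41.77%.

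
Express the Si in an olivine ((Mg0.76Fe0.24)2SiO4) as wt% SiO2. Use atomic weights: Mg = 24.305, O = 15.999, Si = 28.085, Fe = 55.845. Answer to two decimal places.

38.56 wt%

Molar mass of (Mg0.76Fe0.24)2SiO4 = 1.52×24.305 + 0.48×55.845 + 1×28.085 + 4×15.999 = 155.830 g/mol.
Each formula unit contains 1 Si, equivalent to 1/1 = 1.0000 mol SiO2.
M(SiO2) = 1×28.085 + 2×15.999 = 60.083 g/mol.
Mass of SiO2 per formula unit = 1.0000 × 60.083 = 60.083 g.
SiO2 wt% = 60.083 / 155.830 × 100 = 38.56%.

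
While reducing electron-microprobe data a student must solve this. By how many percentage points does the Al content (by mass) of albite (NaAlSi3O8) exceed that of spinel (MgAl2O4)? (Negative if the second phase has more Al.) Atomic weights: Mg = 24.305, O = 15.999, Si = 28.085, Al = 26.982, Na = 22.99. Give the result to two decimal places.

Al in NaAlSi3O8: molar mass 262.219 g/mol; 1×26.982 = 26.982 g → 10.29 wt%.
Al in MgAl2O4: molar mass 142.265 g/mol; 2×26.982 = 53.964 g → 37.93 wt%.
Difference = 10.29 − 37.93 = -27.64 percentage points.

-27.64 percentage points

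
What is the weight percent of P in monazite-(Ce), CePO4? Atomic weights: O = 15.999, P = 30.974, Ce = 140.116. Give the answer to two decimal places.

Formula mass = 1*140.116 + 1*30.974 + 4*15.999 = 235.086 g/mol, of which 30.974 g is P.
So P makes up 30.974/235.086 = 0.1318 of the mass, i.e. 13.18%.

13.18 weight percent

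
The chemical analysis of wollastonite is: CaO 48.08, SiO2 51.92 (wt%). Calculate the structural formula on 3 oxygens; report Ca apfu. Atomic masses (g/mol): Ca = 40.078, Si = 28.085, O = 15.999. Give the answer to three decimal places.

48.08 wt% CaO ÷ 56.077 g/mol = 0.85739 mol, giving 0.85739 Ca and 0.85739 O.
51.92 wt% SiO2 ÷ 60.083 g/mol = 0.86414 mol, giving 0.86414 Si and 1.72828 O.
Oxygen sums to 2.58567; scaling by 3/2.58567 = 1.16024 puts the formula on 3 O.
Ca: 0.85739 × 1.16024 = 0.995 atoms per formula unit.

0.995 Ca apfu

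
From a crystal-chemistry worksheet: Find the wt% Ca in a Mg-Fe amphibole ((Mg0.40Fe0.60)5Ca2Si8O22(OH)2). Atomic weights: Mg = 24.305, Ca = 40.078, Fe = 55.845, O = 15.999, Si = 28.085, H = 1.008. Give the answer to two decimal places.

8.84 mass %

M((Mg0.40Fe0.60)5Ca2Si8O22(OH)2) = 906.973 g/mol.
Ca contributes 2 × 40.078 = 80.156 g per mole.
80.156/906.973 = 0.0884 → 8.84%.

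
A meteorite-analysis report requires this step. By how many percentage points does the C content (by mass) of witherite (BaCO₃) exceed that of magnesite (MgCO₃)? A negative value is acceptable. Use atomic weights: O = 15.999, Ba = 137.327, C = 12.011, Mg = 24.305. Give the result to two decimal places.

M(BaCO₃) = 197.335 g/mol, so wt% C = 12.011/197.335 × 100 = 6.09%.
M(MgCO₃) = 84.313 g/mol, so wt% C = 12.011/84.313 × 100 = 14.25%.
6.09 − 14.25 = -8.16 pp.

-8.16 percentage points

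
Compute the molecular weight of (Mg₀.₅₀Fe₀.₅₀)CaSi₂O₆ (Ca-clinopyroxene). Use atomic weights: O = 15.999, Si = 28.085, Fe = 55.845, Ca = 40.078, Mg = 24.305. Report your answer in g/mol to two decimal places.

M = 0.50×24.305 + 0.50×55.845 + 1×40.078 + 2×28.085 + 6×15.999

232.32 g/mol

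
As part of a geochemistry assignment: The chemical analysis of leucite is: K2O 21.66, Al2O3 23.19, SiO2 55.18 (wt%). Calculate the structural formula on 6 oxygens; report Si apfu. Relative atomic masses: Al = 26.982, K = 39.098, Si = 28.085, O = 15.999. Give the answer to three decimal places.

2.004 Si apfu

K2O (M=94.195): mol = 0.22995; K = 0.45990, O = 0.22995.
Al2O3 (M=101.961): mol = 0.22744; Al = 0.45488, O = 0.68232.
SiO2 (M=60.083): mol = 0.91840; Si = 0.91840, O = 1.83680.
ΣO = 2.74907; factor = 6/ΣO = 2.18256.
Si apfu = 0.91840 × 2.18256 = 2.004.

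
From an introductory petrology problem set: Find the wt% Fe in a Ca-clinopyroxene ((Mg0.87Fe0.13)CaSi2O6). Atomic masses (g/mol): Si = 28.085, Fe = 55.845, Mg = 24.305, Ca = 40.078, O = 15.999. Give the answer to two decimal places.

3.29 mass %

Molar mass of (Mg0.87Fe0.13)CaSi2O6: 0.87×24.305 + 0.13×55.845 + 1×40.078 + 2×28.085 + 6×15.999 = 220.647 g/mol.
Mass of Fe per formula unit: 0.13 × 55.845 = 7.260 g.
Weight fraction Fe = 7.260 / 220.647 = 0.0329.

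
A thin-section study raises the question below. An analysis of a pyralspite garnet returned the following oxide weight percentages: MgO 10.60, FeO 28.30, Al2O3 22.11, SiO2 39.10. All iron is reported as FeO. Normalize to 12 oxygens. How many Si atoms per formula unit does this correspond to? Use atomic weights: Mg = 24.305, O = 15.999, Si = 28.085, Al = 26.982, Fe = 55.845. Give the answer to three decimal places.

2.993 Si apfu

MgO: 10.60/40.304 = 0.26300 mol → 0.26300 mol Mg, 0.26300 mol O.
FeO: 28.30/71.844 = 0.39391 mol → 0.39391 mol Fe, 0.39391 mol O.
Al2O3: 22.11/101.961 = 0.21685 mol → 0.43370 mol Al, 0.65055 mol O.
SiO2: 39.10/60.083 = 0.65077 mol → 0.65077 mol Si, 1.30154 mol O.
Total oxygen = 2.60900 mol. Normalization factor = 12/2.60900 = 4.59946.
Si per 12 O = 0.65077 × 4.59946 = 2.993.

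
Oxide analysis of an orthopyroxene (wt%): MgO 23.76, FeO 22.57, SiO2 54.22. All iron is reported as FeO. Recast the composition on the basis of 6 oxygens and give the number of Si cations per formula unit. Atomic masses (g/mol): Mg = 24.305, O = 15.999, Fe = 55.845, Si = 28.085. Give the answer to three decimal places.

MgO (M=40.304): mol = 0.58952; Mg = 0.58952, O = 0.58952.
FeO (M=71.844): mol = 0.31415; Fe = 0.31415, O = 0.31415.
SiO2 (M=60.083): mol = 0.90242; Si = 0.90242, O = 1.80484.
ΣO = 2.70851; factor = 6/ΣO = 2.21524.
Si apfu = 0.90242 × 2.21524 = 1.999.

1.999 Si apfu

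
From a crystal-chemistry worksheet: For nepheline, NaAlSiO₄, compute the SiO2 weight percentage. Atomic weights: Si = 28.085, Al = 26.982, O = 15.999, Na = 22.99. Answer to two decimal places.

42.30 wt%

M(NaAlSiO₄) = 142.053 g/mol; M(SiO2) = 60.083 g/mol.
Moles SiO2 per formula unit = 1 Si ÷ 1 = 1.0000.
SiO2 fraction = (1.0000 × 60.083) / 142.053 = 60.083/142.053 = 0.4230.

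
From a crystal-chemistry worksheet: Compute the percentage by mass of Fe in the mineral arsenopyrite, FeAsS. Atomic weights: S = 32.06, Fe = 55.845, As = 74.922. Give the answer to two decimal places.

Molar mass of FeAsS: 1*55.845 + 1*74.922 + 1*32.06 = 162.827 g/mol.
Mass of Fe per formula unit: 1 × 55.845 = 55.845 g.
Weight fraction Fe = 55.845 / 162.827 = 0.3430.

34.30 mass %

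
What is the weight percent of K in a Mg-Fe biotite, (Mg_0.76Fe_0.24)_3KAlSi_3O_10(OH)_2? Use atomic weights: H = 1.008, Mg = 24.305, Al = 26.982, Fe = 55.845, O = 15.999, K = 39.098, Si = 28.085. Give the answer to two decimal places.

8.89 weight percent

Molar mass of (Mg_0.76Fe_0.24)_3KAlSi_3O_10(OH)_2: 2.28*24.305 + 0.72*55.845 + 1*39.098 + 1*26.982 + 3*28.085 + 12*15.999 + 2*1.008 = 439.963 g/mol.
Mass of K per formula unit: 1 × 39.098 = 39.098 g.
Weight fraction K = 39.098 / 439.963 = 0.0889.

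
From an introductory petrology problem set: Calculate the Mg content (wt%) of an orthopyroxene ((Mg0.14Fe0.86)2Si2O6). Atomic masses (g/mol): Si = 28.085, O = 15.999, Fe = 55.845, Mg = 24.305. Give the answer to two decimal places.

2.67 wt%

M((Mg0.14Fe0.86)2Si2O6) = 255.023 g/mol.
Mg contributes 0.28 × 24.305 = 6.805 g per mole.
6.805/255.023 = 0.0267 → 2.67%.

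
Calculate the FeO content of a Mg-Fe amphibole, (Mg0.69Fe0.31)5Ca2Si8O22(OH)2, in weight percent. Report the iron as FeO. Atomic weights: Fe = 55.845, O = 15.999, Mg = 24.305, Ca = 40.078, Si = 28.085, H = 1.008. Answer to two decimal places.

12.93 wt%

Molar mass of (Mg0.69Fe0.31)5Ca2Si8O22(OH)2 = 3.45*24.305 + 1.55*55.845 + 2*40.078 + 8*28.085 + 24*15.999 + 2*1.008 = 861.240 g/mol.
Each formula unit contains 1.55 Fe, equivalent to 1.55/1 = 1.5500 mol FeO.
M(FeO) = 1×55.845 + 1×15.999 = 71.844 g/mol.
Mass of FeO per formula unit = 1.5500 × 71.844 = 111.358 g.
FeO wt% = 111.358 / 861.240 × 100 = 12.93%.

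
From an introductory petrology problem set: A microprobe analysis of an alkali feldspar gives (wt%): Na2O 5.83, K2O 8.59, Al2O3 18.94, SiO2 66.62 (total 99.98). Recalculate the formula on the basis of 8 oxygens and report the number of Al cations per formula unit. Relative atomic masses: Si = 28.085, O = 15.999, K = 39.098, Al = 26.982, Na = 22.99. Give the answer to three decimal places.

Na2O: 5.83/61.979 = 0.09406 mol → 0.18812 mol Na, 0.09406 mol O.
K2O: 8.59/94.195 = 0.09119 mol → 0.18238 mol K, 0.09119 mol O.
Al2O3: 18.94/101.961 = 0.18576 mol → 0.37152 mol Al, 0.55728 mol O.
SiO2: 66.62/60.083 = 1.10880 mol → 1.10880 mol Si, 2.21760 mol O.
Total oxygen = 2.96013 mol. Normalization factor = 8/2.96013 = 2.70258.
Al per 8 O = 0.37152 × 2.70258 = 1.004.

1.004 Al apfu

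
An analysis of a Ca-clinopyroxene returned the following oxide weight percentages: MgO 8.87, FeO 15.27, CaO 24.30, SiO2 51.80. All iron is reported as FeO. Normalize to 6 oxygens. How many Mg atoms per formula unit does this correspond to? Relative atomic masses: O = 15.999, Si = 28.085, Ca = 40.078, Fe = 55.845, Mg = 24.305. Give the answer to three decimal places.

0.510 Mg apfu

MgO: 8.87/40.304 = 0.22008 mol → 0.22008 mol Mg, 0.22008 mol O.
FeO: 15.27/71.844 = 0.21254 mol → 0.21254 mol Fe, 0.21254 mol O.
CaO: 24.30/56.077 = 0.43333 mol → 0.43333 mol Ca, 0.43333 mol O.
SiO2: 51.80/60.083 = 0.86214 mol → 0.86214 mol Si, 1.72428 mol O.
Total oxygen = 2.59023 mol. Normalization factor = 6/2.59023 = 2.31640.
Mg per 6 O = 0.22008 × 2.31640 = 0.510.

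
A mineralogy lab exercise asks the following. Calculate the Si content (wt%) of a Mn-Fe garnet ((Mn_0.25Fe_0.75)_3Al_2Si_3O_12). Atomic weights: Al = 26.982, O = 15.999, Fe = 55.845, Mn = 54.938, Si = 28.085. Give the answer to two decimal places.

M((Mn_0.25Fe_0.75)_3Al_2Si_3O_12) = 497.062 g/mol.
Si contributes 3 × 28.085 = 84.255 g per mole.
84.255/497.062 = 0.1695 → 16.95%.

16.95 wt%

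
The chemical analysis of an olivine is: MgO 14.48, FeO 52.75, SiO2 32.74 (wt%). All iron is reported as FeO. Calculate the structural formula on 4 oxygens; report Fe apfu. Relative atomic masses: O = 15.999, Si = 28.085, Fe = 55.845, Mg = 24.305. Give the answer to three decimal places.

1.345 Fe apfu

MgO (M=40.304): mol = 0.35927; Mg = 0.35927, O = 0.35927.
FeO (M=71.844): mol = 0.73423; Fe = 0.73423, O = 0.73423.
SiO2 (M=60.083): mol = 0.54491; Si = 0.54491, O = 1.08982.
ΣO = 2.18332; factor = 4/ΣO = 1.83207.
Fe apfu = 0.73423 × 1.83207 = 1.345.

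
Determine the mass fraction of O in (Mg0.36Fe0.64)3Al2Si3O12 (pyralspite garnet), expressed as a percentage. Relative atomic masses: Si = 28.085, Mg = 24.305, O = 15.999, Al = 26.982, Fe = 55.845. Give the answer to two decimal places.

Molar mass of (Mg0.36Fe0.64)3Al2Si3O12: 1.08·24.305 + 1.92·55.845 + 2·26.982 + 3·28.085 + 12·15.999 = 463.679 g/mol.
Mass of O per formula unit: 12 × 15.999 = 191.988 g.
Weight fraction O = 191.988 / 463.679 = 0.4141.

41.41 wt%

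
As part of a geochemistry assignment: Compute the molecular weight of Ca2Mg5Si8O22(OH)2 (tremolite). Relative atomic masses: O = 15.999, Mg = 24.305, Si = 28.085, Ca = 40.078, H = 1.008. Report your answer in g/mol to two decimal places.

812.35 g/mol

The formula mass is the sum 2*40.078 + 5*24.305 + 8*28.085 + 24*15.999 + 2*1.008.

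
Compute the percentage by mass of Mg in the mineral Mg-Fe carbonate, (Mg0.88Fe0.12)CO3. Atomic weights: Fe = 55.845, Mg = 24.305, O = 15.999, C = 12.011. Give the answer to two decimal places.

24.28 mass %

Formula mass = 0.88×24.305 + 0.12×55.845 + 1×12.011 + 3×15.999 = 88.098 g/mol, of which 21.388 g is Mg.
So Mg makes up 21.388/88.098 = 0.2428 of the mass, i.e. 24.28%.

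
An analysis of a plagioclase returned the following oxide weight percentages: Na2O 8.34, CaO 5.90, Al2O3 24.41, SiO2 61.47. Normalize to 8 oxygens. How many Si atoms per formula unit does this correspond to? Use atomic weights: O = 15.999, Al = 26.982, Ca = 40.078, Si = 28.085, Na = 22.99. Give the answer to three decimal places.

Na2O (M=61.979): mol = 0.13456; Na = 0.26912, O = 0.13456.
CaO (M=56.077): mol = 0.10521; Ca = 0.10521, O = 0.10521.
Al2O3 (M=101.961): mol = 0.23941; Al = 0.47882, O = 0.71823.
SiO2 (M=60.083): mol = 1.02308; Si = 1.02308, O = 2.04616.
ΣO = 3.00416; factor = 8/ΣO = 2.66297.
Si apfu = 1.02308 × 2.66297 = 2.724.

2.724 Si apfu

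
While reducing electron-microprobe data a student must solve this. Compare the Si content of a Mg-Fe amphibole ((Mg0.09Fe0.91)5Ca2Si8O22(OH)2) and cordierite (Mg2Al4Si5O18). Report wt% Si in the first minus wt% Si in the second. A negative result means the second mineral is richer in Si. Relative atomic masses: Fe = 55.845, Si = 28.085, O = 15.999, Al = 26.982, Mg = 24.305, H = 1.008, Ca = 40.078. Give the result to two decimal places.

-0.50 percentage points

M((Mg0.09Fe0.91)5Ca2Si8O22(OH)2) = 955.860 g/mol, so wt% Si = 224.680/955.860 × 100 = 23.51%.
M(Mg2Al4Si5O18) = 584.945 g/mol, so wt% Si = 140.425/584.945 × 100 = 24.01%.
23.51 − 24.01 = -0.50 pp.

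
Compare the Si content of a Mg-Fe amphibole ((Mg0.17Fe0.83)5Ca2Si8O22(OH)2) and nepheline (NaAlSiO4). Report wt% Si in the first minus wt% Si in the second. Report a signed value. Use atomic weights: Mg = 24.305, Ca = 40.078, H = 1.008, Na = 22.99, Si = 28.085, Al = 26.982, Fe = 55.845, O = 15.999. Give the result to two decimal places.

4.05 percentage points

M((Mg0.17Fe0.83)5Ca2Si8O22(OH)2) = 943.244 g/mol, so wt% Si = 224.680/943.244 × 100 = 23.82%.
M(NaAlSiO4) = 142.053 g/mol, so wt% Si = 28.085/142.053 × 100 = 19.77%.
23.82 − 19.77 = 4.05 pp.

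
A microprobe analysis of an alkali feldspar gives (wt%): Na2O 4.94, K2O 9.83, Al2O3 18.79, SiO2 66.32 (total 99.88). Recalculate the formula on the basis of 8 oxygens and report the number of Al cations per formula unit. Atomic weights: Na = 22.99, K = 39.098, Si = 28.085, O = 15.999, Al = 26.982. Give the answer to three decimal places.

Na2O: 4.94/61.979 = 0.07970 mol → 0.15940 mol Na, 0.07970 mol O.
K2O: 9.83/94.195 = 0.10436 mol → 0.20872 mol K, 0.10436 mol O.
Al2O3: 18.79/101.961 = 0.18429 mol → 0.36858 mol Al, 0.55287 mol O.
SiO2: 66.32/60.083 = 1.10381 mol → 1.10381 mol Si, 2.20762 mol O.
Total oxygen = 2.94455 mol. Normalization factor = 8/2.94455 = 2.71688.
Al per 8 O = 0.36858 × 2.71688 = 1.001.

1.001 Al apfu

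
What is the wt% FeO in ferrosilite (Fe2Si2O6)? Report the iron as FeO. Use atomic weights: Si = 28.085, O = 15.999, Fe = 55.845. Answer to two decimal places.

54.46 wt%

Molar mass of Fe2Si2O6 = 2×55.845 + 2×28.085 + 6×15.999 = 263.854 g/mol.
Each formula unit contains 2 Fe, equivalent to 2/1 = 2.0000 mol FeO.
M(FeO) = 1×55.845 + 1×15.999 = 71.844 g/mol.
Mass of FeO per formula unit = 2.0000 × 71.844 = 143.688 g.
FeO wt% = 143.688 / 263.854 × 100 = 54.46%.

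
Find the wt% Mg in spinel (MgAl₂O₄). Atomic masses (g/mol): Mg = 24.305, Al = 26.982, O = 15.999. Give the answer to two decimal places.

17.08 weight percent

Molar mass of MgAl₂O₄: 1×24.305 + 2×26.982 + 4×15.999 = 142.265 g/mol.
Mass of Mg per formula unit: 1 × 24.305 = 24.305 g.
Weight fraction Mg = 24.305 / 142.265 = 0.1708.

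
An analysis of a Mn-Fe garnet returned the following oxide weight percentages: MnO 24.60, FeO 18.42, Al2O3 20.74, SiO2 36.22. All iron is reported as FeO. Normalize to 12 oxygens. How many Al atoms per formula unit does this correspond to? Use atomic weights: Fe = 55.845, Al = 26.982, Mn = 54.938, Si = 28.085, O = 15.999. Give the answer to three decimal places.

MnO: 24.60/70.937 = 0.34679 mol → 0.34679 mol Mn, 0.34679 mol O.
FeO: 18.42/71.844 = 0.25639 mol → 0.25639 mol Fe, 0.25639 mol O.
Al2O3: 20.74/101.961 = 0.20341 mol → 0.40682 mol Al, 0.61023 mol O.
SiO2: 36.22/60.083 = 0.60283 mol → 0.60283 mol Si, 1.20566 mol O.
Total oxygen = 2.41907 mol. Normalization factor = 12/2.41907 = 4.96058.
Al per 12 O = 0.40682 × 4.96058 = 2.018.

2.018 Al apfu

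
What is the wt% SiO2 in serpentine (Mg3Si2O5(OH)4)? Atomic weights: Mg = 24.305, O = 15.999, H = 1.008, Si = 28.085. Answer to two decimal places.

43.36 wt%

Molar mass of Mg3Si2O5(OH)4 = 3·24.305 + 2·28.085 + 9·15.999 + 4·1.008 = 277.108 g/mol.
Each formula unit contains 2 Si, equivalent to 2/1 = 2.0000 mol SiO2.
M(SiO2) = 1×28.085 + 2×15.999 = 60.083 g/mol.
Mass of SiO2 per formula unit = 2.0000 × 60.083 = 120.166 g.
SiO2 wt% = 120.166 / 277.108 × 100 = 43.36%.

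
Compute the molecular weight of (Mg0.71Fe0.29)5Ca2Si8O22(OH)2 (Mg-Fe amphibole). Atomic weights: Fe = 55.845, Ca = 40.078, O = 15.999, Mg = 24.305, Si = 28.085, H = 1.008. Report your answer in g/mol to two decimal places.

858.09 g/mol

The formula mass is the sum 3.55×24.305 + 1.45×55.845 + 2×40.078 + 8×28.085 + 24×15.999 + 2×1.008.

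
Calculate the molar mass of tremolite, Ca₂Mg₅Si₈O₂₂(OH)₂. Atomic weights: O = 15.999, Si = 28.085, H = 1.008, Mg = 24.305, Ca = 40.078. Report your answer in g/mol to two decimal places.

Ca: 2 × 40.078 = 80.1560
Mg: 5 × 24.305 = 121.5250
Si: 8 × 28.085 = 224.6800
O: 24 × 15.999 = 383.9760
H: 2 × 1.008 = 2.0160
Summing the contributions gives the formula mass.

812.35 g/mol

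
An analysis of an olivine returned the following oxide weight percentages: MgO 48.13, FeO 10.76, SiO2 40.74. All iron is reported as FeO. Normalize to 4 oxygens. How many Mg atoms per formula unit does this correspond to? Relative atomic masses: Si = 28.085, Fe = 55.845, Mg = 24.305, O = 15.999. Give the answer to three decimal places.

1.769 Mg apfu

48.13 wt% MgO ÷ 40.304 g/mol = 1.19417 mol, giving 1.19417 Mg and 1.19417 O.
10.76 wt% FeO ÷ 71.844 g/mol = 0.14977 mol, giving 0.14977 Fe and 0.14977 O.
40.74 wt% SiO2 ÷ 60.083 g/mol = 0.67806 mol, giving 0.67806 Si and 1.35612 O.
Oxygen sums to 2.70006; scaling by 4/2.70006 = 1.48145 puts the formula on 4 O.
Mg: 1.19417 × 1.48145 = 1.769 atoms per formula unit.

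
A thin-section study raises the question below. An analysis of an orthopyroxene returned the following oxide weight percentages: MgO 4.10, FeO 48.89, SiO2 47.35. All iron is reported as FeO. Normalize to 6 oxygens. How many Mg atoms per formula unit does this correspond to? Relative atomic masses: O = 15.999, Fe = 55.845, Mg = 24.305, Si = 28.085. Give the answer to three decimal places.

0.259 Mg apfu

MgO (M=40.304): mol = 0.10173; Mg = 0.10173, O = 0.10173.
FeO (M=71.844): mol = 0.68050; Fe = 0.68050, O = 0.68050.
SiO2 (M=60.083): mol = 0.78808; Si = 0.78808, O = 1.57616.
ΣO = 2.35839; factor = 6/ΣO = 2.54411.
Mg apfu = 0.10173 × 2.54411 = 0.259.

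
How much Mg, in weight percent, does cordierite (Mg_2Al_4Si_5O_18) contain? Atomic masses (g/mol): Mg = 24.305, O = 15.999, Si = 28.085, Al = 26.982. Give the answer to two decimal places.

8.31 weight percent

M(Mg_2Al_4Si_5O_18) = 584.945 g/mol.
Mg contributes 2 × 24.305 = 48.610 g per mole.
48.610/584.945 = 0.0831 → 8.31%.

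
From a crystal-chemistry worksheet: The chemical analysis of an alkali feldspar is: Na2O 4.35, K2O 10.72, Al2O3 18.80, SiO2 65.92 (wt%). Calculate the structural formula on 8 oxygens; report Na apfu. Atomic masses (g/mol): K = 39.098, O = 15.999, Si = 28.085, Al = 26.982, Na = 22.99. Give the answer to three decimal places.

Na2O: 4.35/61.979 = 0.07019 mol → 0.14038 mol Na, 0.07019 mol O.
K2O: 10.72/94.195 = 0.11381 mol → 0.22762 mol K, 0.11381 mol O.
Al2O3: 18.80/101.961 = 0.18438 mol → 0.36876 mol Al, 0.55314 mol O.
SiO2: 65.92/60.083 = 1.09715 mol → 1.09715 mol Si, 2.19430 mol O.
Total oxygen = 2.93144 mol. Normalization factor = 8/2.93144 = 2.72903.
Na per 8 O = 0.14038 × 2.72903 = 0.383.

0.383 Na apfu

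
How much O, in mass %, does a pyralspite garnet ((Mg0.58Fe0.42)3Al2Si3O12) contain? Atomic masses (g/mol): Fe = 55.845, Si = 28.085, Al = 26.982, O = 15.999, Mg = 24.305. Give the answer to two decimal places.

Molar mass of (Mg0.58Fe0.42)3Al2Si3O12: 1.74·24.305 + 1.26·55.845 + 2·26.982 + 3·28.085 + 12·15.999 = 442.862 g/mol.
Mass of O per formula unit: 12 × 15.999 = 191.988 g.
Weight fraction O = 191.988 / 442.862 = 0.4335.

43.35 mass %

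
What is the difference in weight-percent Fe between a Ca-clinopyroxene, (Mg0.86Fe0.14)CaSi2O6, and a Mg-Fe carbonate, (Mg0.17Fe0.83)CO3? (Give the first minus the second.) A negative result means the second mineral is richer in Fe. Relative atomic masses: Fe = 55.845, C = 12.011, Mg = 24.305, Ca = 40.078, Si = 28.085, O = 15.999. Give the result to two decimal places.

Fe in (Mg0.86Fe0.14)CaSi2O6: molar mass 220.963 g/mol; 0.14×55.845 = 7.818 g → 3.54 wt%.
Fe in (Mg0.17Fe0.83)CO3: molar mass 110.491 g/mol; 0.83×55.845 = 46.351 g → 41.95 wt%.
Difference = 3.54 − 41.95 = -38.41 percentage points.

-38.41 percentage points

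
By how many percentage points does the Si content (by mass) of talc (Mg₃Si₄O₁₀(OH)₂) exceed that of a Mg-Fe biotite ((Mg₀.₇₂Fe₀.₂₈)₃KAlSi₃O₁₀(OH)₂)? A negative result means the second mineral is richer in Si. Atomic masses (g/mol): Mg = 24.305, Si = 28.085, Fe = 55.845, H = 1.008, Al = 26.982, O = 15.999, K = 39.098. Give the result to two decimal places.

Si in Mg₃Si₄O₁₀(OH)₂: molar mass 379.259 g/mol; 4×28.085 = 112.340 g → 29.62 wt%.
Si in (Mg₀.₇₂Fe₀.₂₈)₃KAlSi₃O₁₀(OH)₂: molar mass 443.748 g/mol; 3×28.085 = 84.255 g → 18.99 wt%.
Difference = 29.62 − 18.99 = 10.63 percentage points.

10.63 percentage points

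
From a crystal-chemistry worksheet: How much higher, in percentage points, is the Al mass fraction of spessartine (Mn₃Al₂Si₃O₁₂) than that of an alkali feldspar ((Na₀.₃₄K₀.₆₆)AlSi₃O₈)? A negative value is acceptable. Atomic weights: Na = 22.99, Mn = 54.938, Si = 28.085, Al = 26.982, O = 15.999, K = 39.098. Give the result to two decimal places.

M(Mn₃Al₂Si₃O₁₂) = 495.021 g/mol, so wt% Al = 53.964/495.021 × 100 = 10.90%.
M((Na₀.₃₄K₀.₆₆)AlSi₃O₈) = 272.850 g/mol, so wt% Al = 26.982/272.850 × 100 = 9.89%.
10.90 − 9.89 = 1.01 pp.

1.01 percentage points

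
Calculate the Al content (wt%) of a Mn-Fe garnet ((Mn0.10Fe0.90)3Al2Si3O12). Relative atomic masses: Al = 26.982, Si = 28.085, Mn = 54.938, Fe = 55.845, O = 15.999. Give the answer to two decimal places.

10.85 wt%

Formula mass = 0.30·54.938 + 2.70·55.845 + 2·26.982 + 3·28.085 + 12·15.999 = 497.470 g/mol, of which 53.964 g is Al.
So Al makes up 53.964/497.470 = 0.1085 of the mass, i.e. 10.85%.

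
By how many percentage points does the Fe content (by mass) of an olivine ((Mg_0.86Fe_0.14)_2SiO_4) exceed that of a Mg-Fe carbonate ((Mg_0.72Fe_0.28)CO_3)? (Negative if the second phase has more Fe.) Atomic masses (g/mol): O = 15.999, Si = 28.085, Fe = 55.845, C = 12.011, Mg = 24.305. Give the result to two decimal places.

-6.33 percentage points

Fe in (Mg_0.86Fe_0.14)_2SiO_4: molar mass 149.522 g/mol; 0.28×55.845 = 15.637 g → 10.46 wt%.
Fe in (Mg_0.72Fe_0.28)CO_3: molar mass 93.144 g/mol; 0.28×55.845 = 15.637 g → 16.79 wt%.
Difference = 10.46 − 16.79 = -6.33 percentage points.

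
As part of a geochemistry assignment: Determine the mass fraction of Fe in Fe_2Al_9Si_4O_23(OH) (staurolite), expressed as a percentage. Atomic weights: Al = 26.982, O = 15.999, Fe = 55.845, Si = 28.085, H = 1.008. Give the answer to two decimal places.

13.11 wt%

M(Fe_2Al_9Si_4O_23(OH)) = 851.852 g/mol.
Fe contributes 2 × 55.845 = 111.690 g per mole.
111.690/851.852 = 0.1311 → 13.11%.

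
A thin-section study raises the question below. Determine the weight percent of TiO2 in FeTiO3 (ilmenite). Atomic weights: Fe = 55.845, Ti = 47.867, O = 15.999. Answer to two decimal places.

Molar mass of FeTiO3 = 1×55.845 + 1×47.867 + 3×15.999 = 151.709 g/mol.
Each formula unit contains 1 Ti, equivalent to 1/1 = 1.0000 mol TiO2.
M(TiO2) = 1×47.867 + 2×15.999 = 79.865 g/mol.
Mass of TiO2 per formula unit = 1.0000 × 79.865 = 79.865 g.
TiO2 wt% = 79.865 / 151.709 × 100 = 52.64%.

52.64 wt%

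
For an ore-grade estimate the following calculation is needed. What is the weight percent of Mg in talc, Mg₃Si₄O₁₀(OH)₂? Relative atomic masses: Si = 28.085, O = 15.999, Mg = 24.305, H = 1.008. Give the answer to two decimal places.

Formula mass = 3*24.305 + 4*28.085 + 12*15.999 + 2*1.008 = 379.259 g/mol, of which 72.915 g is Mg.
So Mg makes up 72.915/379.259 = 0.1923 of the mass, i.e. 19.23%.

19.23 mass %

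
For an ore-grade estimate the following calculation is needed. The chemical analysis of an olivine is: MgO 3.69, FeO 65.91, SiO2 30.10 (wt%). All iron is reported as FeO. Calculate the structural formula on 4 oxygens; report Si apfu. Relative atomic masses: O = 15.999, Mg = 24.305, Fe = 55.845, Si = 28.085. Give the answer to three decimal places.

MgO (M=40.304): mol = 0.09155; Mg = 0.09155, O = 0.09155.
FeO (M=71.844): mol = 0.91740; Fe = 0.91740, O = 0.91740.
SiO2 (M=60.083): mol = 0.50097; Si = 0.50097, O = 1.00194.
ΣO = 2.01089; factor = 4/ΣO = 1.98917.
Si apfu = 0.50097 × 1.98917 = 0.997.

0.997 Si apfu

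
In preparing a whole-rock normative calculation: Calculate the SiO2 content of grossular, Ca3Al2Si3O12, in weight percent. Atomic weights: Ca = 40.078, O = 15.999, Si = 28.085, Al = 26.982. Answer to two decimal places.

40.02 wt%

Molar mass of Ca3Al2Si3O12 = 3·40.078 + 2·26.982 + 3·28.085 + 12·15.999 = 450.441 g/mol.
Each formula unit contains 3 Si, equivalent to 3/1 = 3.0000 mol SiO2.
M(SiO2) = 1×28.085 + 2×15.999 = 60.083 g/mol.
Mass of SiO2 per formula unit = 3.0000 × 60.083 = 180.249 g.
SiO2 wt% = 180.249 / 450.441 × 100 = 40.02%.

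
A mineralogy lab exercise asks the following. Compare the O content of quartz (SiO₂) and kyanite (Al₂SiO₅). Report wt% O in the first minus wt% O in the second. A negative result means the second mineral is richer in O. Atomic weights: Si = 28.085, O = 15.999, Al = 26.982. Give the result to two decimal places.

3.89 percentage points

O in SiO₂: molar mass 60.083 g/mol; 2×15.999 = 31.998 g → 53.26 wt%.
O in Al₂SiO₅: molar mass 162.044 g/mol; 5×15.999 = 79.995 g → 49.37 wt%.
Difference = 53.26 − 49.37 = 3.89 percentage points.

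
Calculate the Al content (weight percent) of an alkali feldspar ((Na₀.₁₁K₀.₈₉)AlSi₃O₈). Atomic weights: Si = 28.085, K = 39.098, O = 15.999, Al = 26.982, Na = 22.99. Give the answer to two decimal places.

9.76 weight percent

M((Na₀.₁₁K₀.₈₉)AlSi₃O₈) = 276.555 g/mol.
Al contributes 1 × 26.982 = 26.982 g per mole.
26.982/276.555 = 0.0976 → 9.76%.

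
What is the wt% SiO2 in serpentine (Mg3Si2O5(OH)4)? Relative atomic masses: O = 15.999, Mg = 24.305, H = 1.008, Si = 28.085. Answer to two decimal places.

M(Mg3Si2O5(OH)4) = 277.108 g/mol; M(SiO2) = 60.083 g/mol.
Moles SiO2 per formula unit = 2 Si ÷ 1 = 2.0000.
SiO2 fraction = (2.0000 × 60.083) / 277.108 = 120.166/277.108 = 0.4336.

43.36 wt%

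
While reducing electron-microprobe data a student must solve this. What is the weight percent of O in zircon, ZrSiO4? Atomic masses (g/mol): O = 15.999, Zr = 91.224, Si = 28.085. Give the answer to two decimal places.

34.91 weight percent

Molar mass of ZrSiO4: 1·91.224 + 1·28.085 + 4·15.999 = 183.305 g/mol.
Mass of O per formula unit: 4 × 15.999 = 63.996 g.
Weight fraction O = 63.996 / 183.305 = 0.3491.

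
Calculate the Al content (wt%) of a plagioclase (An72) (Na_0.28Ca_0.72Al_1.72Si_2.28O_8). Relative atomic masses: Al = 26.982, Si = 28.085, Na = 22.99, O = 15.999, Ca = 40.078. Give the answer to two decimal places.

Molar mass of Na_0.28Ca_0.72Al_1.72Si_2.28O_8: 0.28*22.99 + 0.72*40.078 + 1.72*26.982 + 2.28*28.085 + 8*15.999 = 273.728 g/mol.
Mass of Al per formula unit: 1.72 × 26.982 = 46.409 g.
Weight fraction Al = 46.409 / 273.728 = 0.1695.

16.95 wt%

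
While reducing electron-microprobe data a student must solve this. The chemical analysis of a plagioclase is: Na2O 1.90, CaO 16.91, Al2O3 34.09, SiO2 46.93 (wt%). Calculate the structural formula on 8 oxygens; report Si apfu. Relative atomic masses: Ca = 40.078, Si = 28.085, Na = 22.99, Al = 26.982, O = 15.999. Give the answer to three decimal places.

Na2O (M=61.979): mol = 0.03066; Na = 0.06132, O = 0.03066.
CaO (M=56.077): mol = 0.30155; Ca = 0.30155, O = 0.30155.
Al2O3 (M=101.961): mol = 0.33434; Al = 0.66868, O = 1.00302.
SiO2 (M=60.083): mol = 0.78109; Si = 0.78109, O = 1.56218.
ΣO = 2.89741; factor = 8/ΣO = 2.76109.
Si apfu = 0.78109 × 2.76109 = 2.157.

2.157 Si apfu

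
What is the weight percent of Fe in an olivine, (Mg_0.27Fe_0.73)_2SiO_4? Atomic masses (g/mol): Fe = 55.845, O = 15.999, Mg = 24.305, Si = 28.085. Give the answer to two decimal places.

Molar mass of (Mg_0.27Fe_0.73)_2SiO_4: 0.54×24.305 + 1.46×55.845 + 1×28.085 + 4×15.999 = 186.739 g/mol.
Mass of Fe per formula unit: 1.46 × 55.845 = 81.534 g.
Weight fraction Fe = 81.534 / 186.739 = 0.4366.

43.66 weight percent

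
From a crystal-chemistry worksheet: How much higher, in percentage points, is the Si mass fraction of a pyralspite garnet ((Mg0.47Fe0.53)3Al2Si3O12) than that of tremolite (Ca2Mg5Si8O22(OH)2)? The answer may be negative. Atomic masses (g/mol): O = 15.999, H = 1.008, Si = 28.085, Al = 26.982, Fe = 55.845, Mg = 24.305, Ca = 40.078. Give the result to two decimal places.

First mineral: 84.255 g Si in 453.271 g formula = 18.59 wt% Si.
Second mineral: 224.680 g Si in 812.353 g formula = 27.66 wt% Si.
18.59% − 27.66% gives a difference of -9.07 percentage points.

-9.07 percentage points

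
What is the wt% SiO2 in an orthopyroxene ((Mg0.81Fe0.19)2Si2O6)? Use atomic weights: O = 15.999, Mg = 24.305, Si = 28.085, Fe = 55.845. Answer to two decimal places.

Molar mass of (Mg0.81Fe0.19)2Si2O6 = 1.62×24.305 + 0.38×55.845 + 2×28.085 + 6×15.999 = 212.759 g/mol.
Each formula unit contains 2 Si, equivalent to 2/1 = 2.0000 mol SiO2.
M(SiO2) = 1×28.085 + 2×15.999 = 60.083 g/mol.
Mass of SiO2 per formula unit = 2.0000 × 60.083 = 120.166 g.
SiO2 wt% = 120.166 / 212.759 × 100 = 56.48%.

56.48 wt%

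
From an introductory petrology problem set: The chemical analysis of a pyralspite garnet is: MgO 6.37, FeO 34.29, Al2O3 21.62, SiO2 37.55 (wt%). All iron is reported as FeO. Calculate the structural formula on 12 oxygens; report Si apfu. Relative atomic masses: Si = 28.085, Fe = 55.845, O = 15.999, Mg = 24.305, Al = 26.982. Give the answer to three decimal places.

2.974 Si apfu

MgO: 6.37/40.304 = 0.15805 mol → 0.15805 mol Mg, 0.15805 mol O.
FeO: 34.29/71.844 = 0.47728 mol → 0.47728 mol Fe, 0.47728 mol O.
Al2O3: 21.62/101.961 = 0.21204 mol → 0.42408 mol Al, 0.63612 mol O.
SiO2: 37.55/60.083 = 0.62497 mol → 0.62497 mol Si, 1.24994 mol O.
Total oxygen = 2.52139 mol. Normalization factor = 12/2.52139 = 4.75928.
Si per 12 O = 0.62497 × 4.75928 = 2.974.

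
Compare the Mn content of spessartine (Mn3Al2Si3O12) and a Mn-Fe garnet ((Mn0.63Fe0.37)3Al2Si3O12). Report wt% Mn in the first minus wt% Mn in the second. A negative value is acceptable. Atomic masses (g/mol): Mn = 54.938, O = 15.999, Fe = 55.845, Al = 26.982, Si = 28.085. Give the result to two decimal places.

First mineral: 164.814 g Mn in 495.021 g formula = 33.29 wt% Mn.
Second mineral: 103.833 g Mn in 496.028 g formula = 20.93 wt% Mn.
33.29% − 20.93% gives a difference of 12.36 percentage points.

12.36 percentage points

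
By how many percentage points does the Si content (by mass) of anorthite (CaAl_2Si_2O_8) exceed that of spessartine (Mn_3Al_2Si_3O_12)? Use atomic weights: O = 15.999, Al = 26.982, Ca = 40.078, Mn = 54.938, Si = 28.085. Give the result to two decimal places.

3.17 percentage points

M(CaAl_2Si_2O_8) = 278.204 g/mol, so wt% Si = 56.170/278.204 × 100 = 20.19%.
M(Mn_3Al_2Si_3O_12) = 495.021 g/mol, so wt% Si = 84.255/495.021 × 100 = 17.02%.
20.19 − 17.02 = 3.17 pp.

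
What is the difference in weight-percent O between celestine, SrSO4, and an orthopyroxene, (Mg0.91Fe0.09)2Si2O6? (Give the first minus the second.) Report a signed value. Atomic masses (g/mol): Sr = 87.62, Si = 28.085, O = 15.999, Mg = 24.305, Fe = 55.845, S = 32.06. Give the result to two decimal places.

O in SrSO4: molar mass 183.676 g/mol; 4×15.999 = 63.996 g → 34.84 wt%.
O in (Mg0.91Fe0.09)2Si2O6: molar mass 206.451 g/mol; 6×15.999 = 95.994 g → 46.50 wt%.
Difference = 34.84 − 46.50 = -11.66 percentage points.

-11.66 percentage points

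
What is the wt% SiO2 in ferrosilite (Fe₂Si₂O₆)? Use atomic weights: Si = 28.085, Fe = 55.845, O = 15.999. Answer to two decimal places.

Molar mass of Fe₂Si₂O₆ = 2·55.845 + 2·28.085 + 6·15.999 = 263.854 g/mol.
Each formula unit contains 2 Si, equivalent to 2/1 = 2.0000 mol SiO2.
M(SiO2) = 1×28.085 + 2×15.999 = 60.083 g/mol.
Mass of SiO2 per formula unit = 2.0000 × 60.083 = 120.166 g.
SiO2 wt% = 120.166 / 263.854 × 100 = 45.54%.

45.54 wt%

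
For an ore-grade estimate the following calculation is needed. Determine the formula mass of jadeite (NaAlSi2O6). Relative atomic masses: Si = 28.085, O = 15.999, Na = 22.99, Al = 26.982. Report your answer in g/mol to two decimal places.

202.14 g/mol

Na: 1 × 22.99 = 22.9900
Al: 1 × 26.982 = 26.9820
Si: 2 × 28.085 = 56.1700
O: 6 × 15.999 = 95.9940
Summing the contributions gives the formula mass.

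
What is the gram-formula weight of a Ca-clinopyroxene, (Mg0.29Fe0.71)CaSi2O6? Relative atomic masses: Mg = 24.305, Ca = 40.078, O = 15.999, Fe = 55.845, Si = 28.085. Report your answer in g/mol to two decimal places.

238.94 g/mol

The formula mass is the sum 0.29(24.305) + 0.71(55.845) + 1(40.078) + 2(28.085) + 6(15.999).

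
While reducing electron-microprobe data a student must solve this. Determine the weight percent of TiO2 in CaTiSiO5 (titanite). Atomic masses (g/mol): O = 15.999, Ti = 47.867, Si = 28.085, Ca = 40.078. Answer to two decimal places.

40.74 wt%

Formula mass = 196.025 g/mol.
1 Ti → 1.0000 mol TiO2 per formula unit; M(TiO2) = 79.865, so TiO2 mass = 79.865 g.
79.865/196.025 × 100 = 40.74 wt%.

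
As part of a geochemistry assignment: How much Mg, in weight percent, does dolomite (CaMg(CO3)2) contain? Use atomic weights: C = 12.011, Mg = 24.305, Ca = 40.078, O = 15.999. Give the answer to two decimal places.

13.18 weight percent

M(CaMg(CO3)2) = 184.399 g/mol.
Mg contributes 1 × 24.305 = 24.305 g per mole.
24.305/184.399 = 0.1318 → 13.18%.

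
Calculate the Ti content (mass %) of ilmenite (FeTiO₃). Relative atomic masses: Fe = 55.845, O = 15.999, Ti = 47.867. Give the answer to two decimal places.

M(FeTiO₃) = 151.709 g/mol.
Ti contributes 1 × 47.867 = 47.867 g per mole.
47.867/151.709 = 0.3155 → 31.55%.

31.55 mass %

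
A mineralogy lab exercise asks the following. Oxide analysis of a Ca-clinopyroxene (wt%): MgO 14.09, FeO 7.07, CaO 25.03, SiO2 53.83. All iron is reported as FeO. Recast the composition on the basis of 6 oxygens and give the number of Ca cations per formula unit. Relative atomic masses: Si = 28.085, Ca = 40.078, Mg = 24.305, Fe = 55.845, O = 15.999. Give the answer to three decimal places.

0.997 Ca apfu

14.09 wt% MgO ÷ 40.304 g/mol = 0.34959 mol, giving 0.34959 Mg and 0.34959 O.
7.07 wt% FeO ÷ 71.844 g/mol = 0.09841 mol, giving 0.09841 Fe and 0.09841 O.
25.03 wt% CaO ÷ 56.077 g/mol = 0.44635 mol, giving 0.44635 Ca and 0.44635 O.
53.83 wt% SiO2 ÷ 60.083 g/mol = 0.89593 mol, giving 0.89593 Si and 1.79186 O.
Oxygen sums to 2.68621; scaling by 6/2.68621 = 2.23363 puts the formula on 6 O.
Ca: 0.44635 × 2.23363 = 0.997 atoms per formula unit.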